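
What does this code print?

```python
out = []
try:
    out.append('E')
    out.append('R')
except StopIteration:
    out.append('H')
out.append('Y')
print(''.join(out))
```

Execution trace: 'E' (try body) → 'R' (try body, no exception) → 'Y' (after the try/except). Output: ERY

Answer: ERY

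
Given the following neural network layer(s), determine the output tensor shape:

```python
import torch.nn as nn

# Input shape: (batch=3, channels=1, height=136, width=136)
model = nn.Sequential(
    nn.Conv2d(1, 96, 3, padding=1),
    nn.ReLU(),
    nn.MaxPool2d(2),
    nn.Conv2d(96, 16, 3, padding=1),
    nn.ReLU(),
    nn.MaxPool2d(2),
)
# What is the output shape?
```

Input: (3, 1, 136, 136) -> after first Conv2d: (3, 96, 136, 136) -> after first MaxPool2d: (3, 96, 68, 68) -> after second Conv2d: (3, 16, 68, 68) -> Output: (3, 16, 34, 34)

Answer: (3, 16, 34, 34)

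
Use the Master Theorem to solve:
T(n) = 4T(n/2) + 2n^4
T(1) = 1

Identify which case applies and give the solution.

a=4, b=2, f(n)=2n^4. log_2(4) = 2. Since c=4 > 2 and the regularity condition holds (4(n/2)^4 = (4/2^4)n^4 with 4/2^4 < 1), Case 3 applies: T(n) = Θ(f(n)) = O(n^4).

Answer: O(n^4) - Case 3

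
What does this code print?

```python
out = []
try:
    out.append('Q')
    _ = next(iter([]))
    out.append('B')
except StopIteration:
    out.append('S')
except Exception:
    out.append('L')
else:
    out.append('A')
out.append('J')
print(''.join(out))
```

Execution trace: 'Q' (try body) → 'S' (except StopIteration) → 'J' (after the try/except). Output: QSJ

Answer: QSJ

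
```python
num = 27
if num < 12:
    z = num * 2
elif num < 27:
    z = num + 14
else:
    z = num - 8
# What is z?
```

Trace:
`num = 27` → num = 27
`if num < 12: ...` → num < 12 is False, num < 27 is False, take else branch → z = 19
So z = 19

Answer: 19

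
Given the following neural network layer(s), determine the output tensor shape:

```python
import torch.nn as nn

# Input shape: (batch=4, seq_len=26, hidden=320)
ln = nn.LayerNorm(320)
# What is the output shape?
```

Input: (4, 26, 320) -> Output: (4, 26, 320)

Answer: (4, 26, 320)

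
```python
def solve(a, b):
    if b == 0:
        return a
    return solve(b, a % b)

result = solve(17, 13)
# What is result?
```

solve(17, 13) -> solve(13, 4) -> solve(4, 1) -> solve(1, 0) -> 1

Answer: 1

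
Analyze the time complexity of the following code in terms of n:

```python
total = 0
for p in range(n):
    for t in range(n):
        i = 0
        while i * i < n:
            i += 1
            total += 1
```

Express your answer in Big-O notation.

Each loop level contributes: n × n × √n. Multiplying the contributions gives O(n^2√n).

Answer: O(n^2√n)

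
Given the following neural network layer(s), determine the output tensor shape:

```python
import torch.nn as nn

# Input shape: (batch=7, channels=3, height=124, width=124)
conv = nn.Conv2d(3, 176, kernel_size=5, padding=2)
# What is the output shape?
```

Input: (7, 3, 124, 124) -> Output: (7, 176, 124, 124)

Answer: (7, 176, 124, 124)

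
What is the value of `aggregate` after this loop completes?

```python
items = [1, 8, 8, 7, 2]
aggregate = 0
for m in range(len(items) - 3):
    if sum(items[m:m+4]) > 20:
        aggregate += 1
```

Count windows with sum > 20
`aggregate` takes the values: 0 → 1 → 2

Answer: 2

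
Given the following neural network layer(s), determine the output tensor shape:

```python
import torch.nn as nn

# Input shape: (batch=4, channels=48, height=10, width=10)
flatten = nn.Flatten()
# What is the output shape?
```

Input: (4, 48, 10, 10) -> Output: (4, 4800)

Answer: (4, 4800)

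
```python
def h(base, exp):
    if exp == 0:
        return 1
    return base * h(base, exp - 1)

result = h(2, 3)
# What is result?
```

h(2, 3) = 2 * 2 * 2 = 8

Answer: 8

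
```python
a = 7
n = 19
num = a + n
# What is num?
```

Trace:
`a = 7` → a = 7
`n = 19` → n = 19
`num = a + n` → num = 26
So num = 26

Answer: 26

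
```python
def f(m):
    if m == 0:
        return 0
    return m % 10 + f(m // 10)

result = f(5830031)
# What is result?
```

Sum of digits of 5830031: 1 + 3 + 0 + 0 + 3 + 8 + 5 = 20

Answer: 20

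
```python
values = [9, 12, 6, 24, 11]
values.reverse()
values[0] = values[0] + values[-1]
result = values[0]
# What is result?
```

Trace:
`values = [9, 12, 6, 24, 11]` → values = [9, 12, 6, 24, 11]
`values.reverse()` → values = [11, 24, 6, 12, 9]
`values[0] = values[0] + values[-1]` → values = [20, 24, 6, 12, 9]
`result = values[0]` → result = 20
So result = 20

Answer: 20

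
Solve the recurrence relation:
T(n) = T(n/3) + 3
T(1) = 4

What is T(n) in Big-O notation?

Each step divides n by 3 and adds 3. After log_3(n) steps we reach T(1)=4. So T(n) = 3·log_3(n) + 4 = O(log n).

Answer: O(log n)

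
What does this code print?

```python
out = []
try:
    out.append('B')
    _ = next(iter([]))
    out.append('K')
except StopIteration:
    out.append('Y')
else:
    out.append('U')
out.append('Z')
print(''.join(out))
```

Execution trace: 'B' (try body) → 'Y' (except StopIteration) → 'Z' (after the try/except). Output: BYZ

Answer: BYZ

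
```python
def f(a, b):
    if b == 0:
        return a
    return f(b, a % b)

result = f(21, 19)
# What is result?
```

f(21, 19) -> f(19, 2) -> f(2, 1) -> f(1, 0) -> 1

Answer: 1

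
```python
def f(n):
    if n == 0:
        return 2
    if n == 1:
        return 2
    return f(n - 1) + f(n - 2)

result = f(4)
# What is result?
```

Build up from base cases: f(0)=2, f(1)=2, f(2)=4, f(3)=6, f(4)=10

Answer: 10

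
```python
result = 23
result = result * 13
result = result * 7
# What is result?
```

Trace:
`result = 23` → result = 23
`result = result * 13` → result = 299
`result = result * 7` → result = 2093
So result = 2093

Answer: 2093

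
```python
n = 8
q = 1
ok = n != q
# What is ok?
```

Trace:
`n = 8` → n = 8
`q = 1` → q = 1
`ok = n != q` → ok = True
So ok = True

Answer: True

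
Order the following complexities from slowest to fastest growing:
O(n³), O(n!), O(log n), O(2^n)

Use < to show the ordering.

Ordered by growth rate: O(log n) < O(n³) < O(2^n) < O(n!)

Answer: O(log n) < O(n³) < O(2^n) < O(n!)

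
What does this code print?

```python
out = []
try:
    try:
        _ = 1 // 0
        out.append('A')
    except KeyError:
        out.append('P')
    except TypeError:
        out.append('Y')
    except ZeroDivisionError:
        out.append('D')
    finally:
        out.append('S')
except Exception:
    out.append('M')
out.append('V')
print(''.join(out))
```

Execution trace: 'D' (inner except ZeroDivisionError) → 'S' (inner finally) → 'V' (after the try/except). Output: DSV

Answer: DSV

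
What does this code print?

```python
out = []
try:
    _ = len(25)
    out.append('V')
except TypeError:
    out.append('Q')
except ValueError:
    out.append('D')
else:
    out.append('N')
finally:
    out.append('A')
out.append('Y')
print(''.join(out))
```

Execution trace: 'Q' (except TypeError) → 'A' (finally) → 'Y' (after the try/except). Output: QAY

Answer: QAY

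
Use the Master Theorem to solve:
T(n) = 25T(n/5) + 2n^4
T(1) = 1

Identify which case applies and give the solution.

a=25, b=5, f(n)=2n^4. log_5(25) = 2. Since c=4 > 2 and the regularity condition holds (25(n/5)^4 = (25/5^4)n^4 with 25/5^4 < 1), Case 3 applies: T(n) = Θ(f(n)) = O(n^4).

Answer: O(n^4) - Case 3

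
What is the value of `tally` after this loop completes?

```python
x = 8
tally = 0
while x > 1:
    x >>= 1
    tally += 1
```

Count right shifts until 1
`tally` takes the values: 0 → 1 → 2 → 3

Answer: 3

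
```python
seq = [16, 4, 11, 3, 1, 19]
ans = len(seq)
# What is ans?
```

Trace:
`seq = [16, 4, 11, 3, 1, 19]` → seq = [16, 4, 11, 3, 1, 19]
`ans = len(seq)` → ans = 6
So ans = 6

Answer: 6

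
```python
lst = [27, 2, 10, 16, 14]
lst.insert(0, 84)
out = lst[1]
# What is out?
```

Trace:
`lst = [27, 2, 10, 16, 14]` → lst = [27, 2, 10, 16, 14]
`lst.insert(0, 84)` → lst = [84, 27, 2, 10, 16, 14]
`out = lst[1]` → out = 27
So out = 27

Answer: 27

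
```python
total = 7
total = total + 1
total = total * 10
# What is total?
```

Trace:
`total = 7` → total = 7
`total = total + 1` → total = 8
`total = total * 10` → total = 80
So total = 80

Answer: 80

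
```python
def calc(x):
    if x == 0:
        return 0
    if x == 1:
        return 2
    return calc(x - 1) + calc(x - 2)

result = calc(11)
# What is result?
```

Build up from base cases: calc(0)=0, calc(1)=2, calc(2)=2, calc(3)=4, calc(4)=6, calc(5)=10, calc(6)=16, ..., calc(11)=178

Answer: 178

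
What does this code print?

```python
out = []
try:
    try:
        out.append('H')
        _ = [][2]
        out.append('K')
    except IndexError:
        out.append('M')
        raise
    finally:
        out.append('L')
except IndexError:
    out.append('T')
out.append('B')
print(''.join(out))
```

Execution trace: 'H' (inner try body) → 'M' (inner except IndexError) → 'L' (inner finally) → 'T' (outer except IndexError) → 'B' (after the try/except). Output: HMLTB

Answer: HMLTB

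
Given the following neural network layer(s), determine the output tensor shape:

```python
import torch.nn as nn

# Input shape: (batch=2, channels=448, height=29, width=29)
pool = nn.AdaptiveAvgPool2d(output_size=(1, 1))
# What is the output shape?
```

Input: (2, 448, 29, 29) -> Output: (2, 448, 1, 1)

Answer: (2, 448, 1, 1)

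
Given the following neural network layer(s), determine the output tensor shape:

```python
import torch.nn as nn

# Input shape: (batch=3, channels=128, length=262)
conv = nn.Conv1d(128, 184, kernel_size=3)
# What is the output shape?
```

Input: (3, 128, 262) -> Output: (3, 184, 260)

Answer: (3, 184, 260)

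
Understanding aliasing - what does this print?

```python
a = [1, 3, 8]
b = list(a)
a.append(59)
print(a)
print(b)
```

Key concept: list() constructor creates copy.
Step by step:
`a = [1, 3, 8]` → a = [1, 3, 8]
`b = list(a)` → b = [1, 3, 8]
`a.append(59)` → a = [1, 3, 8, 59]
`print(a)` → prints [1, 3, 8, 59]
`print(b)` → prints [1, 3, 8]

Answer:
[1, 3, 8, 59]
[1, 3, 8]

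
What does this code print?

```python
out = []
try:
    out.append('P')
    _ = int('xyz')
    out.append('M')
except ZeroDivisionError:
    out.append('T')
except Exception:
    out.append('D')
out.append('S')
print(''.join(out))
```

Execution trace: 'P' (try body) → 'D' (except Exception) → 'S' (after the try/except). Output: PDS

Answer: PDS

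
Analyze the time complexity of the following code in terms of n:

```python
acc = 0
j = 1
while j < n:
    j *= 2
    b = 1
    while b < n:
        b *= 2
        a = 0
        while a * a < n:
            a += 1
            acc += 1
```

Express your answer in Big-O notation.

Each loop level contributes: log n × log n × √n. Multiplying the contributions gives O(√n log² n).

Answer: O(√n log² n)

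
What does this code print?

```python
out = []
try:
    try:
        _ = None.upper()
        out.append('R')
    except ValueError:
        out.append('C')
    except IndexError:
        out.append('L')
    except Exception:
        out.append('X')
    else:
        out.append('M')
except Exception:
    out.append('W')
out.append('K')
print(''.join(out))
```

Execution trace: 'X' (inner except Exception) → 'K' (after the try/except). Output: XK

Answer: XK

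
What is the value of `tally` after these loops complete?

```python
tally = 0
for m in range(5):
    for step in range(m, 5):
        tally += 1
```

Upper triangle: 5 + 4 + ... + 1
`tally` takes the values: 0 → 1 → 2 → 3 → 4 → 5 → 6 → 7 → 8 → 9 → 10 → 11 → 12 → 13 → 14 → 15

Answer: 15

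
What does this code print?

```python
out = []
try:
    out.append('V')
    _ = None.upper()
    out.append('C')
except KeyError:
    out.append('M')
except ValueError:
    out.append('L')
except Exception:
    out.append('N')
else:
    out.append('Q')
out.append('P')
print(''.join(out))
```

Execution trace: 'V' (try body) → 'N' (except Exception) → 'P' (after the try/except). Output: VNP

Answer: VNP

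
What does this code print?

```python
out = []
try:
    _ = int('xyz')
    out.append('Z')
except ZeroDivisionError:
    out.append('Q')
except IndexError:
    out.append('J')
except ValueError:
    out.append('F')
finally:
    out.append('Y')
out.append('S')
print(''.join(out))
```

Execution trace: 'F' (except ValueError) → 'Y' (finally) → 'S' (after the try/except). Output: FYS

Answer: FYS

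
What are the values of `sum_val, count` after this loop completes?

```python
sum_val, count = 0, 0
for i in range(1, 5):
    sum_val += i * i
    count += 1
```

Sum of squares and count
`sum_val, count` takes the values: (0, 0) → (1, 0) → (1, 1) → (5, 1) → (5, 2) → (14, 2) → (14, 3) → (30, 3) → (30, 4)

Answer: 30, 4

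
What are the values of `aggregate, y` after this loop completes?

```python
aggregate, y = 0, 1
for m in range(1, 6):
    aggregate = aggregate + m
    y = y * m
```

Sum and factorial of 1 to 5
`aggregate, y` takes the values: (0, 1) → (1, 1) → (3, 1) → (3, 2) → (6, 2) → (6, 6) → (10, 6) → (10, 24) → (15, 24) → (15, 120)

Answer: 15, 120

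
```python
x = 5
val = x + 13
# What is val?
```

Trace:
`x = 5` → x = 5
`val = x + 13` → val = 18
So val = 18

Answer: 18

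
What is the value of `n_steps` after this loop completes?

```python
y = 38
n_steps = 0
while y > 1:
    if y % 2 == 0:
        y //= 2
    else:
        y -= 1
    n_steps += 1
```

Steps to reduce 38 to 1
`n_steps` takes the values: 0 → 1 → 2 → 3 → 4 → 5 → 6 → 7

Answer: 7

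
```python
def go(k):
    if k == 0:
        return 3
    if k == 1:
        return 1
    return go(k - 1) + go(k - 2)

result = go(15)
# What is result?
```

Build up from base cases: go(0)=3, go(1)=1, go(2)=4, go(3)=5, go(4)=9, go(5)=14, go(6)=23, ..., go(15)=1741

Answer: 1741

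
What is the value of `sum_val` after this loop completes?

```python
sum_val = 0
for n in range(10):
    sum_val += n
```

Sum of 0 to 9 = 45
`sum_val` takes the values: 0 → 1 → 3 → 6 → 10 → 15 → 21 → 28 → 36 → 45

Answer: 45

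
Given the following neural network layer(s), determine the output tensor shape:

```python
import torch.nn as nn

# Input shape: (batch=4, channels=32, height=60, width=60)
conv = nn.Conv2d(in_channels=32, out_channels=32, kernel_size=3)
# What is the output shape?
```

Input: (4, 32, 60, 60) -> Output: (4, 32, 58, 58)

Answer: (4, 32, 58, 58)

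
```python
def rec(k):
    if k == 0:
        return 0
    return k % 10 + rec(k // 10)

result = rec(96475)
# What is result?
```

Sum of digits of 96475: 5 + 7 + 4 + 6 + 9 = 31

Answer: 31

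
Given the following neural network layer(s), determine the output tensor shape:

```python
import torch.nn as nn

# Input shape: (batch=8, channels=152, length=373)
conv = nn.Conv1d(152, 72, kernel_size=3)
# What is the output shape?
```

Input: (8, 152, 373) -> Output: (8, 72, 371)

Answer: (8, 72, 371)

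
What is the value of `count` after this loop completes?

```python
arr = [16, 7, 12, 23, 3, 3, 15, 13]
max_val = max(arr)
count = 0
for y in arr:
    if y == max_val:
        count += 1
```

Count of max value 23 in [16, 7, 12, 23, 3, 3, 15, 13]
`count` takes the values: 0 → 1

Answer: 1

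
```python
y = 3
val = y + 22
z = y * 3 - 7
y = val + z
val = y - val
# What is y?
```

Trace:
`y = 3` → y = 3
`val = y + 22` → val = 25
`z = y * 3 - 7` → z = 2
`y = val + z` → y = 27
`val = y - val` → val = 2
So y = 27

Answer: 27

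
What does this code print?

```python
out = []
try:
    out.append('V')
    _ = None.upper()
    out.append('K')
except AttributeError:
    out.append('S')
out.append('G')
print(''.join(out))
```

Execution trace: 'V' (try body) → 'S' (except AttributeError) → 'G' (after the try/except). Output: VSG

Answer: VSG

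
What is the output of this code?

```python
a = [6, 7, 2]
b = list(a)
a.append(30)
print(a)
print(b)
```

Key concept: list() constructor creates copy.
Step by step:
`a = [6, 7, 2]` → a = [6, 7, 2]
`b = list(a)` → b = [6, 7, 2]
`a.append(30)` → a = [6, 7, 2, 30]
`print(a)` → prints [6, 7, 2, 30]
`print(b)` → prints [6, 7, 2]

Answer:
[6, 7, 2, 30]
[6, 7, 2]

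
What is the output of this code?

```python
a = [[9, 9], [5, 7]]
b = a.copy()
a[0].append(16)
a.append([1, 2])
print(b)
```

Key concept: shallow copy with nested lists.
Step by step:
`a = [[9, 9], [5, 7]]` → a = [[9, 9], [5, 7]]
`b = a.copy()` → b = [[9, 9], [5, 7]]
`a[0].append(16)` → a = [[9, 9, 16], [5, 7]]; b = [[9, 9, 16], [5, 7]]
`a.append([1, 2])` → a = [[9, 9, 16], [5, 7], [1, 2]]
`print(b)` → prints [[9, 9, 16], [5, 7]]

Answer: [[9, 9, 16], [5, 7]]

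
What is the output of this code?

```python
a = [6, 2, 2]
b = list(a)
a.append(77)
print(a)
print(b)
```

Key concept: list() constructor creates copy.
Step by step:
`a = [6, 2, 2]` → a = [6, 2, 2]
`b = list(a)` → b = [6, 2, 2]
`a.append(77)` → a = [6, 2, 2, 77]
`print(a)` → prints [6, 2, 2, 77]
`print(b)` → prints [6, 2, 2]

Answer:
[6, 2, 2, 77]
[6, 2, 2]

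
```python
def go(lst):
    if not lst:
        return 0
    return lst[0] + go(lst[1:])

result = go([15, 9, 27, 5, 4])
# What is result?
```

15 + 9 + 27 + 5 + 4 + 0 = 60

Answer: 60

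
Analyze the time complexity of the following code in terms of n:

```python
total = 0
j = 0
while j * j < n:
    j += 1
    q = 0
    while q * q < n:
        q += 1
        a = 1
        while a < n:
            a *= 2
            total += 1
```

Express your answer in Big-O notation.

Each loop level contributes: √n × √n × log n. Multiplying the contributions gives O(n log n).

Answer: O(n log n)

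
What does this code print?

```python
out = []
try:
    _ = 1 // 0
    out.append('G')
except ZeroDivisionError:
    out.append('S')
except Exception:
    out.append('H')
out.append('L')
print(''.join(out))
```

Execution trace: 'S' (except ZeroDivisionError) → 'L' (after the try/except). Output: SL

Answer: SL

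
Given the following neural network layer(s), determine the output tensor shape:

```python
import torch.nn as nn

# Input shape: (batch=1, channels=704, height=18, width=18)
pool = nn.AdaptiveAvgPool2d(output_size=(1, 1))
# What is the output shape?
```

Input: (1, 704, 18, 18) -> Output: (1, 704, 1, 1)

Answer: (1, 704, 1, 1)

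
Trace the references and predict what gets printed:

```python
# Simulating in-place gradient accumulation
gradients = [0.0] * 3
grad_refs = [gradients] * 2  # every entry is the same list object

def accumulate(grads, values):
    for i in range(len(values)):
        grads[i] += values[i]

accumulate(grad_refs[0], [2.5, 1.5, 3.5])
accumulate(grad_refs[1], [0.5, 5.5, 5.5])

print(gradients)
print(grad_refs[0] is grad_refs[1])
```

Key concept: gradient accumulation aliasing.
Step by step:
`gradients = [0.0] * 3` → gradients = [0.0, 0.0, 0.0]
`grad_refs = [gradients] * 2` → grad_refs = [[0.0, 0.0, 0.0], [0.0, 0.0, 0.0]]
`accumulate(grad_refs[0], [2.5, 1.5, 3.5])` → gradients = [2.5, 1.5, 3.5]; grad_refs = [[2.5, 1.5, 3.5], [2.5, 1.5, 3.5]]
`accumulate(grad_refs[1], [0.5, 5.5, 5.5])` → gradients = [3.0, 7.0, 9.0]; grad_refs = [[3.0, 7.0, 9.0], [3.0, 7.0, 9.0]]
`print(gradients)` → prints [3.0, 7.0, 9.0]
`print(grad_refs[0] is grad_refs[1])` → prints True

Answer:
[3.0, 7.0, 9.0]
True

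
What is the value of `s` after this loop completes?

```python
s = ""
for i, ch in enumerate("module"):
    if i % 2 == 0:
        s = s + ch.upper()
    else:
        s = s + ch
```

Uppercase even positions in 'module'
`s` takes the values: "" → "M" → "Mo" → "MoD" → "MoDu" → "MoDuL" → "MoDuLe"

Answer: "MoDuLe"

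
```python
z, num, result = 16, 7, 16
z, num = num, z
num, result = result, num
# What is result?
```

Trace:
`z, num, result = 16, 7, 16` → z = 16; num = 7; result = 16
`z, num = num, z` → z = 7; num = 16
`num, result = result, num` → num = 16; result = 16
So result = 16

Answer: 16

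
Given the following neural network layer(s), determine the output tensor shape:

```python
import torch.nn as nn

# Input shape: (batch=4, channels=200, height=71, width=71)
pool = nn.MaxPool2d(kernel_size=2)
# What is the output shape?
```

Input: (4, 200, 71, 71) -> Output: (4, 200, 35, 35)

Answer: (4, 200, 35, 35)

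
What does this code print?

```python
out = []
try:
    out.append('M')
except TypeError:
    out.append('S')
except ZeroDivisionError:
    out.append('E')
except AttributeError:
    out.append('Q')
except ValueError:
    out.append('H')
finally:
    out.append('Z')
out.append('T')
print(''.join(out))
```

Execution trace: 'M' (try body, no exception) → 'Z' (finally) → 'T' (after the try/except). Output: MZT

Answer: MZT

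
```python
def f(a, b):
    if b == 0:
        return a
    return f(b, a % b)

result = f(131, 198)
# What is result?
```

f(131, 198) -> f(198, 131) -> f(131, 67) -> f(67, 64) -> f(64, 3) -> f(3, 1) -> f(1, 0) -> 1

Answer: 1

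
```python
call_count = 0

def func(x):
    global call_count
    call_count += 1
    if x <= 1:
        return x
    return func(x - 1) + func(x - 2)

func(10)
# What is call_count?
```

Calls(x) = 1 + Calls(x-1) + Calls(x-2); Calls(0)=Calls(1)=1. For x=10 this gives 177.

Answer: 177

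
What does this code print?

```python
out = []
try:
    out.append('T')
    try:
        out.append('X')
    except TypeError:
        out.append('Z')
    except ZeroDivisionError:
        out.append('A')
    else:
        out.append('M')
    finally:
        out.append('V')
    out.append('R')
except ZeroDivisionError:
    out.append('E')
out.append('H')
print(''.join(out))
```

Execution trace: 'T' (try body) → 'X' (inner try body, no exception) → 'M' (inner else) → 'V' (inner finally) → 'R' (try body, no exception) → 'H' (after the try/except). Output: TXMVRH

Answer: TXMVRH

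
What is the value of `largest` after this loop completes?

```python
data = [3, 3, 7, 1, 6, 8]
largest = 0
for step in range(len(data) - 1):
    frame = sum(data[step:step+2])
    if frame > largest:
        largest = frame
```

Max sum of 2-element window in [3, 3, 7, 1, 6, 8]
`largest` takes the values: 0 → 6 → 10 → 14

Answer: 14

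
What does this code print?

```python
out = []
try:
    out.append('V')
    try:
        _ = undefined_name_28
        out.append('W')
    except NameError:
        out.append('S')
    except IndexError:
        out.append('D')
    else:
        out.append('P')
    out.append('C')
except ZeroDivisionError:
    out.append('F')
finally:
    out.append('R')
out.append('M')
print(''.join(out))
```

Execution trace: 'V' (try body) → 'S' (inner except NameError) → 'C' (try body, no exception) → 'R' (finally) → 'M' (after the try/except). Output: VSCRM

Answer: VSCRM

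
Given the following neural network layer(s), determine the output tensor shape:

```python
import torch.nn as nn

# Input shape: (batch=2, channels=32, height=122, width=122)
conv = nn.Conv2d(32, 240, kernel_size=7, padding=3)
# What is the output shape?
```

Input: (2, 32, 122, 122) -> Output: (2, 240, 122, 122)

Answer: (2, 240, 122, 122)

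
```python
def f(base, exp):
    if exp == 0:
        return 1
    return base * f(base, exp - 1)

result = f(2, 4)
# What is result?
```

f(2, 4) = 2 * 2 * 2 * 2 = 16

Answer: 16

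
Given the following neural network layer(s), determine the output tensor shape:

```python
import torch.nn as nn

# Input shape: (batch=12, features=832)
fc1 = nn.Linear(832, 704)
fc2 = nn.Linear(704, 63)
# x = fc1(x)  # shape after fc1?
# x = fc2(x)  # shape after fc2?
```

Input: (12, 832) -> after fc1: (12, 704) -> Output: (12, 63)

Answer: (12, 63)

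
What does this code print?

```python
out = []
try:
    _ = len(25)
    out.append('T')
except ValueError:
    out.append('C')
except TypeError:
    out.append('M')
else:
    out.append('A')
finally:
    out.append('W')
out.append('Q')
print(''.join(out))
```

Execution trace: 'M' (except TypeError) → 'W' (finally) → 'Q' (after the try/except). Output: MWQ

Answer: MWQ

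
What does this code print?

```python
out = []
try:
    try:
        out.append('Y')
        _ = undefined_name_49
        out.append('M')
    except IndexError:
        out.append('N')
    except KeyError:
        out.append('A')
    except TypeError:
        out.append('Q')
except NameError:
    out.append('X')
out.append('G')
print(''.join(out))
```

Execution trace: 'Y' (try body) → 'X' (outer except NameError) → 'G' (after the try/except). Output: YXG

Answer: YXG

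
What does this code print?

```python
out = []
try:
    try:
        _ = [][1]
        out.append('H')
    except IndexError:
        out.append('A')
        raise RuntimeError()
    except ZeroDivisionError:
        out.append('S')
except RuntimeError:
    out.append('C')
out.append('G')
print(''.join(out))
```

Execution trace: 'A' (inner except IndexError) → 'C' (outer except RuntimeError) → 'G' (after the try/except). Output: ACG

Answer: ACG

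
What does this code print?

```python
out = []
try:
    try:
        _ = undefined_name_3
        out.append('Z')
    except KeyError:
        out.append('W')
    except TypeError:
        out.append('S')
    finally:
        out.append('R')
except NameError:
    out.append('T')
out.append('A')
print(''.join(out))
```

Execution trace: 'R' (finally) → 'T' (outer except NameError) → 'A' (after the try/except). Output: RTA

Answer: RTA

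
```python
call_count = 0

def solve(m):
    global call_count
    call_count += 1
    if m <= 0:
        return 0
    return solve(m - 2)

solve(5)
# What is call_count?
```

Linear recursion stepping by 2: 4 calls from m=5 down to ≤0.

Answer: 4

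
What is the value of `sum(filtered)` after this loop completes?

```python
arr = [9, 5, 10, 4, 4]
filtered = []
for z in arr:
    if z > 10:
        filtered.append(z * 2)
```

Sum of doubled values > 10
`filtered` takes the values: []
So `sum(filtered)` = 0

Answer: 0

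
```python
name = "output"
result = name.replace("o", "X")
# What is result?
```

Trace:
`name = "output"` → name = 'output'
`result = name.replace("o", "X")` → result = 'Xutput'
So result = 'Xutput'

Answer: 'Xutput'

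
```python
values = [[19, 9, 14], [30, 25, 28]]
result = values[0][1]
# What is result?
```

Trace:
`values = [[19, 9, 14], [30, 25, 28]]` → values = [[19, 9, 14], [30, 25, 28]]
`result = values[0][1]` → result = 9
So result = 9

Answer: 9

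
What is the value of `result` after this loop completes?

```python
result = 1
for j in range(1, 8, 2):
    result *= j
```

Product of 1, 3, 5, ... up to 7
`result` takes the values: 1 → 3 → 15 → 105

Answer: 105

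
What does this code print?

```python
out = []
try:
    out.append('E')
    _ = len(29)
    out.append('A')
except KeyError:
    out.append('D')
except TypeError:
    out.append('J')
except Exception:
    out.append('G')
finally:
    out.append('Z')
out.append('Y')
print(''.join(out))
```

Execution trace: 'E' (try body) → 'J' (except TypeError) → 'Z' (finally) → 'Y' (after the try/except). Output: EJZY

Answer: EJZY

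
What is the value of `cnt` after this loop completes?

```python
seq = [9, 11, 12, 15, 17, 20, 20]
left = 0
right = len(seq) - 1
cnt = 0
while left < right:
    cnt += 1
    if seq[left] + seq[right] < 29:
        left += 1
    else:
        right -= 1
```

Steps to find pair summing to 29
`cnt` takes the values: 0 → 1 → 2 → 3 → 4 → 5 → 6

Answer: 6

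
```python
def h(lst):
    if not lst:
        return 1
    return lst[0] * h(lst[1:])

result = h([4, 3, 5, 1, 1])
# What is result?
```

Product over [4, 3, 5, 1, 1] = 4 * 3 * 5 * 1 * 1 = 60

Answer: 60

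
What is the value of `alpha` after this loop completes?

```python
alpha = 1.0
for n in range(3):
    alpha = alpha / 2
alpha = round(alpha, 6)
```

Halving LR 3 times: 1 / 2^3
`alpha` takes the values: 1.0 → 0.5 → 0.25 → 0.125

Answer: 0.125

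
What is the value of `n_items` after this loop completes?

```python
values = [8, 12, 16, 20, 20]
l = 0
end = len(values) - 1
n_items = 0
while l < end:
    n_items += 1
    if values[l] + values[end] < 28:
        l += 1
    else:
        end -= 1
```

Steps to find pair summing to 28
`n_items` takes the values: 0 → 1 → 2 → 3 → 4

Answer: 4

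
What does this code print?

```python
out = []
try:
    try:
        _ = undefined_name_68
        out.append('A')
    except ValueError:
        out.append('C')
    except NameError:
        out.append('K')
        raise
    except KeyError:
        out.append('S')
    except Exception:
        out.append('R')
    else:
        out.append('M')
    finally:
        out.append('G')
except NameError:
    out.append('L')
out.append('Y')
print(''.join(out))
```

Execution trace: 'K' (inner except NameError) → 'G' (inner finally) → 'L' (outer except NameError) → 'Y' (after the try/except). Output: KGLY

Answer: KGLY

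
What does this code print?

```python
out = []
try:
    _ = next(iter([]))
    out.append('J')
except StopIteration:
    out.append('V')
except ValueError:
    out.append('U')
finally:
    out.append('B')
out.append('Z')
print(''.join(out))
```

Execution trace: 'V' (except StopIteration) → 'B' (finally) → 'Z' (after the try/except). Output: VBZ

Answer: VBZ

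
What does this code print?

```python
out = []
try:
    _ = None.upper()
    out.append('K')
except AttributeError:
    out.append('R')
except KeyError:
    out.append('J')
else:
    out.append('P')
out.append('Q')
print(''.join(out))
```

Execution trace: 'R' (except AttributeError) → 'Q' (after the try/except). Output: RQ

Answer: RQ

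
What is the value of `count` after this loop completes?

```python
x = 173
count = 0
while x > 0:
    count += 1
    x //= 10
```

Count digits by repeated division by 10
`count` takes the values: 0 → 1 → 2 → 3

Answer: 3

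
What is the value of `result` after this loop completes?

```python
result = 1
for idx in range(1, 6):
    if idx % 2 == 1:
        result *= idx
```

Product of odd numbers 1 to 5
`result` takes the values: 1 → 3 → 15

Answer: 15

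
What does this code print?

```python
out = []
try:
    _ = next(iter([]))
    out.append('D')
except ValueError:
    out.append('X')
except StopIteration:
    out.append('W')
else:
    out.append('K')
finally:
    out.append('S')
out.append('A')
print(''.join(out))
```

Execution trace: 'W' (except StopIteration) → 'S' (finally) → 'A' (after the try/except). Output: WSA

Answer: WSA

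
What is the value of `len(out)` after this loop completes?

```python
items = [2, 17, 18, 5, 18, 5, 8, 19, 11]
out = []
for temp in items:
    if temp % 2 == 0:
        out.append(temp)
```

Count even numbers in [2, 17, 18, 5, 18, 5, 8, 19, 11]
`out` takes the values: [] → [2] → [2, 18] → [2, 18, 18] → [2, 18, 18, 8]
So `len(out)` = 4

Answer: 4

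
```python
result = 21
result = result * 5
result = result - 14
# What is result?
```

Trace:
`result = 21` → result = 21
`result = result * 5` → result = 105
`result = result - 14` → result = 91
So result = 91

Answer: 91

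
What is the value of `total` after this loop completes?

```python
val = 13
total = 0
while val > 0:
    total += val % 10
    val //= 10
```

Sum digits of 13
`total` takes the values: 0 → 3 → 4

Answer: 4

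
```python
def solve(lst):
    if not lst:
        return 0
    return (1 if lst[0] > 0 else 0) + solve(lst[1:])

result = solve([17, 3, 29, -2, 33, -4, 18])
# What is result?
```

Count of positive elements in [17, 3, 29, -2, 33, -4, 18] = 5

Answer: 5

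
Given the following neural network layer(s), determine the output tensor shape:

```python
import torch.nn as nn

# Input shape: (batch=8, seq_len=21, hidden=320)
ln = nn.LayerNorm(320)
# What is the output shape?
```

Input: (8, 21, 320) -> Output: (8, 21, 320)

Answer: (8, 21, 320)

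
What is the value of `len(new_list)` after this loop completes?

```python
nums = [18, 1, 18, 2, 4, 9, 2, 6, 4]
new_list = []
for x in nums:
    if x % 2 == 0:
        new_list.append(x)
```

Count even numbers in [18, 1, 18, 2, 4, 9, 2, 6, 4]
`new_list` takes the values: [] → [18] → [18, 18] → [18, 18, 2] → [18, 18, 2, 4] → [18, 18, 2, 4, 2] → [18, 18, 2, 4, 2, 6] → [18, 18, 2, 4, 2, 6, 4]
So `len(new_list)` = 7

Answer: 7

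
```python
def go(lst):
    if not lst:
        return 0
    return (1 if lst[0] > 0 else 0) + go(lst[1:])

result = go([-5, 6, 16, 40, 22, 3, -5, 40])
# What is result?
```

Count of positive elements in [-5, 6, 16, 40, 22, 3, -5, 40] = 6

Answer: 6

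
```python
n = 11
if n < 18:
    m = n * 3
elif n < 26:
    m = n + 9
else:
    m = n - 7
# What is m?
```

Trace:
`n = 11` → n = 11
`if n < 18: ...` → n < 18 is True → m = 33
So m = 33

Answer: 33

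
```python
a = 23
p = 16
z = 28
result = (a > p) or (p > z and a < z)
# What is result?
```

Trace:
`a = 23` → a = 23
`p = 16` → p = 16
`z = 28` → z = 28
`result = (a > p) or (p > z and a < z)` → result = True
So result = True

Answer: True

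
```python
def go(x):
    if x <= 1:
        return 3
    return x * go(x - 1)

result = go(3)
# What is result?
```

go(3) = 3 * 2 * 3 = 18

Answer: 18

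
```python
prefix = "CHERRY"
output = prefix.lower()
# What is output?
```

Trace:
`prefix = "CHERRY"` → prefix = 'CHERRY'
`output = prefix.lower()` → output = 'cherry'
So output = 'cherry'

Answer: 'cherry'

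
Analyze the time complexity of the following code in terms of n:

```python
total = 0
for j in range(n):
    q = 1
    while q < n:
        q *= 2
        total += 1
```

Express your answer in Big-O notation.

Each loop level contributes: n × log n. Multiplying the contributions gives O(n log n).

Answer: O(n log n)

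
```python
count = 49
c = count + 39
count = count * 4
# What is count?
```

Trace:
`count = 49` → count = 49
`c = count + 39` → c = 88
`count = count * 4` → count = 196
So count = 196

Answer: 196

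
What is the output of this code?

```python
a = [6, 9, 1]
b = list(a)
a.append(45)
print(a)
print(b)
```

Key concept: list() constructor creates copy.
Step by step:
`a = [6, 9, 1]` → a = [6, 9, 1]
`b = list(a)` → b = [6, 9, 1]
`a.append(45)` → a = [6, 9, 1, 45]
`print(a)` → prints [6, 9, 1, 45]
`print(b)` → prints [6, 9, 1]

Answer:
[6, 9, 1, 45]
[6, 9, 1]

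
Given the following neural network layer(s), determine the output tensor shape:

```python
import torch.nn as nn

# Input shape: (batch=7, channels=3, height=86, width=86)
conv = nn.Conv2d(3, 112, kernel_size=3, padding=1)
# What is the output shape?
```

Input: (7, 3, 86, 86) -> Output: (7, 112, 86, 86)

Answer: (7, 112, 86, 86)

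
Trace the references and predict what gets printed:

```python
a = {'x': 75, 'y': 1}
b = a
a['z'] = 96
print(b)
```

Key concept: dict aliasing.
Step by step:
`a = {'x': 75, 'y': 1}` → a = {'x': 75, 'y': 1}
`b = a` → b = {'x': 75, 'y': 1} (same object as a)
`a['z'] = 96` → a = {'x': 75, 'y': 1, 'z': 96} (same object as b); b = {'x': 75, 'y': 1, 'z': 96} (same object as a)
`print(b)` → prints {'x': 75, 'y': 1, 'z': 96}

Answer: {'x': 75, 'y': 1, 'z': 96}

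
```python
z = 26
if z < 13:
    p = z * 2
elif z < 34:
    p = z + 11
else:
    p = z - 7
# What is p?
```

Trace:
`z = 26` → z = 26
`if z < 13: ...` → z < 13 is False, z < 34 is True → p = 37
So p = 37

Answer: 37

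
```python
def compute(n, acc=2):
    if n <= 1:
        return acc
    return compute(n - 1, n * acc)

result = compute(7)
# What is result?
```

Accumulator trace (n, acc): (7, 2) -> (6, 14) -> (5, 84) -> (4, 420) -> (3, 1680) -> (2, 5040) -> (1, 10080) -> return 10080

Answer: 10080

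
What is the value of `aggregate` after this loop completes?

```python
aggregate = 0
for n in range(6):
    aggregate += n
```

Sum of 0 to 5 = 15
`aggregate` takes the values: 0 → 1 → 3 → 6 → 10 → 15

Answer: 15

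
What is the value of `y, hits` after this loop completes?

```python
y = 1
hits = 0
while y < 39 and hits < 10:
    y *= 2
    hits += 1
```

Double until >= 39 or 10 iterations
`y, hits` takes the values: (1, 0) → (2, 0) → (2, 1) → (4, 1) → (4, 2) → (8, 2) → (8, 3) → (16, 3) → (16, 4) → (32, 4) → (32, 5) → (64, 5) → (64, 6)

Answer: 64, 6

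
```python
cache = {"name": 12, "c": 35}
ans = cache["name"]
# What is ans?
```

Trace:
`cache = {"name": 12, "c": 35}` → cache = {'name': 12, 'c': 35}
`ans = cache["name"]` → ans = 12
So ans = 12

Answer: 12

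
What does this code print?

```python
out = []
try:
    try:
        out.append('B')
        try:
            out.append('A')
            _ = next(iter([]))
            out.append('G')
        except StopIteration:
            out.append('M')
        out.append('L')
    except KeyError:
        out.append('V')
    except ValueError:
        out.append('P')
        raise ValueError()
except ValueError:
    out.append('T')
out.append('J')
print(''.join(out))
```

Execution trace: 'B' (try body) → 'A' (inner try body) → 'M' (inner except StopIteration) → 'L' (try body, no exception) → 'J' (after the try/except). Output: BAMLJ

Answer: BAMLJ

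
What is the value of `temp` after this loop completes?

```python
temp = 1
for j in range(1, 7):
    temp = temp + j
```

Start at 1, add 1 through 6
`temp` takes the values: 1 → 2 → 4 → 7 → 11 → 16 → 22

Answer: 22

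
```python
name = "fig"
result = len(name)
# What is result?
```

Trace:
`name = "fig"` → name = 'fig'
`result = len(name)` → result = 3
So result = 3

Answer: 3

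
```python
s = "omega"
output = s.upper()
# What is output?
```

Trace:
`s = "omega"` → s = 'omega'
`output = s.upper()` → output = 'OMEGA'
So output = 'OMEGA'

Answer: 'OMEGA'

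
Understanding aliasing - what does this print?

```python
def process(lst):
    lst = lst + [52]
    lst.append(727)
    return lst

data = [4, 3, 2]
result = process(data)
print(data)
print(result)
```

Key concept: rebinding parameter vs mutation.
Step by step:
`data = [4, 3, 2]` → data = [4, 3, 2]
`result = process(data)` → result = [4, 3, 2, 52, 727]
`print(data)` → prints [4, 3, 2]
`print(result)` → prints [4, 3, 2, 52, 727]

Answer:
[4, 3, 2]
[4, 3, 2, 52, 727]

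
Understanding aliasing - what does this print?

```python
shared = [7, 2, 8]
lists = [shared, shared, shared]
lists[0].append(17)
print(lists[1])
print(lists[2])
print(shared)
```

Key concept: list of same reference.
Step by step:
`shared = [7, 2, 8]` → shared = [7, 2, 8]
`lists = [shared, shared, shared]` → lists = [[7, 2, 8], [7, 2, 8], [7, 2, 8]]
`lists[0].append(17)` → shared = [7, 2, 8, 17]; lists = [[7, 2, 8, 17], [7, 2, 8, 17], [7, 2, 8, 17]]
`print(lists[1])` → prints [7, 2, 8, 17]
`print(lists[2])` → prints [7, 2, 8, 17]
`print(shared)` → prints [7, 2, 8, 17]

Answer:
[7, 2, 8, 17]
[7, 2, 8, 17]
[7, 2, 8, 17]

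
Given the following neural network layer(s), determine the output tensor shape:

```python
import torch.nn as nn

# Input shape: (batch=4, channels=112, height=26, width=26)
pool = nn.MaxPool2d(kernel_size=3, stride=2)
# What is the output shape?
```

Input: (4, 112, 26, 26) -> Output: (4, 112, 12, 12)

Answer: (4, 112, 12, 12)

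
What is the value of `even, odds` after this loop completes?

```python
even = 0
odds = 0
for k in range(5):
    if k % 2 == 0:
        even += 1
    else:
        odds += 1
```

Count evens and odds in range(5)
`even, odds` takes the values: (0, 0) → (1, 0) → (1, 1) → (2, 1) → (2, 2) → (3, 2)

Answer: 3, 2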